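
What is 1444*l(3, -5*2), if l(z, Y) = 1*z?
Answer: 4332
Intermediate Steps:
l(z, Y) = z
1444*l(3, -5*2) = 1444*3 = 4332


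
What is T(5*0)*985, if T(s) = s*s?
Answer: 0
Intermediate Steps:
T(s) = s**2
T(5*0)*985 = (5*0)**2*985 = 0**2*985 = 0*985 = 0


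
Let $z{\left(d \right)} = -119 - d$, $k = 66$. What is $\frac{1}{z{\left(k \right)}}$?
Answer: $- \frac{1}{185} \approx -0.0054054$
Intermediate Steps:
$\frac{1}{z{\left(k \right)}} = \frac{1}{-119 - 66} = \frac{1}{-185} = - \frac{1}{185}$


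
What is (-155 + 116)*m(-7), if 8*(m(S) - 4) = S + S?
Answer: -351/4 ≈ -87.750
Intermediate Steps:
m(S) = 4 + S/4 (m(S) = 4 + (S + S)/8 = 4 + (2*S)/8 = 4 + S/4)
(-155 + 116)*m(-7) = (-155 + 116)*(4 + (¼)*(-7)) = -39*(4 - 7/4) = -39*9/4 = -351/4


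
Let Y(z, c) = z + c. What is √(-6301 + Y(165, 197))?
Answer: I*√5939 ≈ 77.065*I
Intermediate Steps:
Y(z, c) = c + z
√(-6301 + Y(165, 197)) = √(-6301 + (197 + 165)) = √(-6301 + 362) = √(-5939) = I*√5939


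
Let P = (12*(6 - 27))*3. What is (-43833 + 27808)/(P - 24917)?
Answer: 16025/25673 ≈ 0.62420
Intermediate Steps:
P = -756 (P = (12*(-21))*3 = -252*3 = -756)
(-43833 + 27808)/(P - 24917) = (-43833 + 27808)/(-756 - 24917) = -16025/(-25673) = -16025*(-1/25673) = 16025/25673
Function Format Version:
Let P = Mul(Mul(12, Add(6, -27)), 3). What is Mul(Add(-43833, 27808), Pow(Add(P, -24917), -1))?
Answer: Rational(16025, 25673) ≈ 0.62420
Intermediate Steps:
P = -756 (P = Mul(Mul(12, -21), 3) = Mul(-252, 3) = -756)
Mul(Add(-43833, 27808), Pow(Add(P, -24917), -1)) = Mul(Add(-43833, 27808), Pow(Add(-756, -24917), -1)) = Mul(-16025, Pow(-25673, -1)) = Mul(-16025, Rational(-1, 25673)) = Rational(16025, 25673)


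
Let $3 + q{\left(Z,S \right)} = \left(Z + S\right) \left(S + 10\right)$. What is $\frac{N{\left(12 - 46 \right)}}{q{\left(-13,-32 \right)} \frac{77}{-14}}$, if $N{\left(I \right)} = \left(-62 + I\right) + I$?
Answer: $\frac{260}{10857} \approx 0.023948$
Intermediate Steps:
$q{\left(Z,S \right)} = -3 + \left(10 + S\right) \left(S + Z\right)$ ($q{\left(Z,S \right)} = -3 + \left(Z + S\right) \left(S + 10\right) = -3 + \left(S + Z\right) \left(10 + S\right) = -3 + \left(10 + S\right) \left(S + Z\right)$)
$N{\left(I \right)} = -62 + 2 I$
$\frac{N{\left(12 - 46 \right)}}{q{\left(-13,-32 \right)} \frac{77}{-14}} = \frac{-62 + 2 \left(12 - 46\right)}{\left(-3 + \left(-32\right)^{2} + 10 \left(-32\right) + 10 \left(-13\right) - -416\right) \frac{77}{-14}} = \frac{-62 + 2 \left(-34\right)}{\left(-3 + 1024 - 320 - 130 + 416\right) 77 \left(- \frac{1}{14}\right)} = \frac{-62 - 68}{987 \left(- \frac{11}{2}\right)} = - \frac{130}{- \frac{10857}{2}} = \left(-130\right) \left(- \frac{2}{10857}\right) = \frac{260}{10857}$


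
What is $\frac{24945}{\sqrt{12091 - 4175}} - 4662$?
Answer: $-4662 + \frac{24945 \sqrt{1979}}{3958} \approx -4381.6$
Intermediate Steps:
$\frac{24945}{\sqrt{12091 - 4175}} - 4662 = \frac{24945}{\sqrt{7916}} - 4662 = \frac{24945}{2 \sqrt{1979}} - 4662 = 24945 \frac{\sqrt{1979}}{3958} - 4662 = \frac{24945 \sqrt{1979}}{3958} - 4662 = -4662 + \frac{24945 \sqrt{1979}}{3958}$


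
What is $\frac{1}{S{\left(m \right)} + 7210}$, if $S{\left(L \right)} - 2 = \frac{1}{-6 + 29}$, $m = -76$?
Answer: $\frac{23}{165877} \approx 0.00013866$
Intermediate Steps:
$S{\left(L \right)} = \frac{47}{23}$ ($S{\left(L \right)} = 2 + \frac{1}{-6 + 29} = 2 + \frac{1}{23} = \frac{47}{23}$)
$\frac{1}{S{\left(m \right)} + 7210} = \frac{1}{\frac{47}{23} + 7210} = \frac{1}{\frac{165877}{23}} = \frac{23}{165877}$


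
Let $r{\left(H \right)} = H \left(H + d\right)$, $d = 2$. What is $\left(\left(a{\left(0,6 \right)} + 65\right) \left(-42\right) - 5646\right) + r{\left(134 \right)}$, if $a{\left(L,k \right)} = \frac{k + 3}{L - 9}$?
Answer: $9890$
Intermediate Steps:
$a{\left(L,k \right)} = \frac{3 + k}{-9 + L}$
$r{\left(H \right)} = H \left(2 + H\right)$ ($r{\left(H \right)} = H \left(H + 2\right) = H \left(2 + H\right)$)
$\left(\left(a{\left(0,6 \right)} + 65\right) \left(-42\right) - 5646\right) + r{\left(134 \right)} = \left(\left(\frac{3 + 6}{-9 + 0} + 65\right) \left(-42\right) - 5646\right) + 134 \left(2 + 134\right) = \left(\left(\frac{1}{-9} \cdot 9 + 65\right) \left(-42\right) - 5646\right) + 134 \cdot 136 = \left(\left(\left(- \frac{1}{9}\right) 9 + 65\right) \left(-42\right) - 5646\right) + 18224 = \left(\left(-1 + 65\right) \left(-42\right) - 5646\right) + 18224 = \left(64 \left(-42\right) - 5646\right) + 18224 = \left(-2688 - 5646\right) + 18224 = -8334 + 18224 = 9890$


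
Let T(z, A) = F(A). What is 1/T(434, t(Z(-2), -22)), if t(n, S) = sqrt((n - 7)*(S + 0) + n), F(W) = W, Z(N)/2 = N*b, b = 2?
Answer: sqrt(322)/322 ≈ 0.055728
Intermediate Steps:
Z(N) = 4*N (Z(N) = 2*(N*2) = 2*(2*N) = 4*N)
t(n, S) = sqrt(n + S*(-7 + n)) (t(n, S) = sqrt((-7 + n)*S + n) = sqrt(S*(-7 + n) + n) = sqrt(n + S*(-7 + n)))
T(z, A) = A
1/T(434, t(Z(-2), -22)) = 1/(sqrt(4*(-2) - 7*(-22) - 88*(-2))) = 1/(sqrt(-8 + 154 - 22*(-8))) = 1/(sqrt(-8 + 154 + 176)) = 1/(sqrt(322)) = sqrt(322)/322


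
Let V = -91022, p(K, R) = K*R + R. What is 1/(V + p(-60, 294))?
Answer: -1/108368 ≈ -9.2278e-6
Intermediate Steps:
p(K, R) = R + K*R
1/(V + p(-60, 294)) = 1/(-91022 + 294*(1 - 60)) = 1/(-91022 + 294*(-59)) = 1/(-91022 - 17346) = 1/(-108368) = -1/108368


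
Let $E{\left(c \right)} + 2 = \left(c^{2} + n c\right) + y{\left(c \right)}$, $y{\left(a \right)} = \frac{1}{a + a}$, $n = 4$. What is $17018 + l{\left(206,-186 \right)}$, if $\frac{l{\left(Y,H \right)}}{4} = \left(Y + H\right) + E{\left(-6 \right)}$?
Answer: $\frac{51413}{3} \approx 17138.0$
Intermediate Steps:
$y{\left(a \right)} = \frac{1}{2 a}$
$E{\left(c \right)} = -2 + c^{2} + \frac{1}{2 c} + 4 c$ ($E{\left(c \right)} = -2 + \left(\left(c^{2} + 4 c\right) + \frac{1}{2 c}\right) = -2 + \left(c^{2} + \frac{1}{2 c} + 4 c\right) = -2 + c^{2} + \frac{1}{2 c} + 4 c$)
$l{\left(Y,H \right)} = \frac{119}{3} + 4 H + 4 Y$ ($l{\left(Y,H \right)} = 4 \left(\left(Y + H\right) + \left(-2 + \left(-6\right)^{2} + \frac{1}{2 \left(-6\right)} + 4 \left(-6\right)\right)\right) = 4 \left(\left(H + Y\right) + \left(-2 + 36 + \frac{1}{2} \left(- \frac{1}{6}\right) - 24\right)\right) = 4 \left(\left(H + Y\right) - - \frac{119}{12}\right) = 4 \left(\left(H + Y\right) + \frac{119}{12}\right) = 4 \left(\frac{119}{12} + H + Y\right) = \frac{119}{3} + 4 H + 4 Y$)
$17018 + l{\left(206,-186 \right)} = 17018 + \left(\frac{119}{3} + 4 \left(-186\right) + 4 \cdot 206\right) = 17018 + \left(\frac{119}{3} - 744 + 824\right) = 17018 + \frac{359}{3} = \frac{51413}{3}$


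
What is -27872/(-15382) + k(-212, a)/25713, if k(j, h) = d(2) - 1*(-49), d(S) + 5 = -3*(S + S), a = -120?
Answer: 358582480/197758683 ≈ 1.8132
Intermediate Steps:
d(S) = -5 - 6*S (d(S) = -5 - 3*(S + S) = -5 - 6*S)
k(j, h) = 32 (k(j, h) = (-5 - 6*2) - 1*(-49) = (-5 - 12) + 49 = -17 + 49 = 32)
-27872/(-15382) + k(-212, a)/25713 = -27872/(-15382) + 32/25713 = -27872*(-1/15382) + 32*(1/25713) = 13936/7691 + 32/25713 = 358582480/197758683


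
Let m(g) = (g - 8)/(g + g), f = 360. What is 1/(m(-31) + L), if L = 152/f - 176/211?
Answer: 588690/127823 ≈ 4.6055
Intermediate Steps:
m(g) = (-8 + g)/(2*g) (m(g) = (-8 + g)/((2*g)) = (-8 + g)*(1/(2*g)) = (-8 + g)/(2*g))
L = -3911/9495 (L = 152/360 - 176/211 = 152*(1/360) - 176*1/211 = 19/45 - 176/211 = -3911/9495 ≈ -0.41190)
1/(m(-31) + L) = 1/((½)*(-8 - 31)/(-31) - 3911/9495) = 1/((½)*(-1/31)*(-39) - 3911/9495) = 1/(39/62 - 3911/9495) = 1/(127823/588690) = 588690/127823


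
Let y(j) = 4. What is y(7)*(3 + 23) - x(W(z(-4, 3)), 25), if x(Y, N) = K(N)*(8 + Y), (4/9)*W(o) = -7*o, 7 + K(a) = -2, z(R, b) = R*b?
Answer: 1877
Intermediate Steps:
K(a) = -9 (K(a) = -7 - 2 = -9)
W(o) = -63*o/4 (W(o) = 9*(-7*o)/4 = -63*o/4)
x(Y, N) = -72 - 9*Y (x(Y, N) = -9*(8 + Y) = -72 - 9*Y)
y(7)*(3 + 23) - x(W(z(-4, 3)), 25) = 4*(3 + 23) - (-72 - (-567)*(-4*3)/4) = 4*26 - (-72 - (-567)*(-12)/4) = 104 - (-72 - 9*189) = 104 - (-72 - 1701) = 104 - 1*(-1773) = 104 + 1773 = 1877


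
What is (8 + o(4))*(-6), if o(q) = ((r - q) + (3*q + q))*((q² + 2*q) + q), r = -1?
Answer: -1896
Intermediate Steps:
o(q) = (-1 + 3*q)*(q² + 3*q) (o(q) = ((-1 - q) + (3*q + q))*((q² + 2*q) + q) = ((-1 - q) + 4*q)*(q² + 3*q) = (-1 + 3*q)*(q² + 3*q))
(8 + o(4))*(-6) = (8 + 4*(-3 + 3*4² + 8*4))*(-6) = (8 + 4*(-3 + 3*16 + 32))*(-6) = (8 + 4*(-3 + 48 + 32))*(-6) = (8 + 4*77)*(-6) = (8 + 308)*(-6) = 316*(-6) = -1896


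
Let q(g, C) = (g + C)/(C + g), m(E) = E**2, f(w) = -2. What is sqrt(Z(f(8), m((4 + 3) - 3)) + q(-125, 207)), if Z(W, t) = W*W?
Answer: sqrt(5) ≈ 2.2361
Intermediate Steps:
Z(W, t) = W**2
q(g, C) = 1 (q(g, C) = (C + g)/(C + g) = 1)
sqrt(Z(f(8), m((4 + 3) - 3)) + q(-125, 207)) = sqrt((-2)**2 + 1) = sqrt(4 + 1) = sqrt(5)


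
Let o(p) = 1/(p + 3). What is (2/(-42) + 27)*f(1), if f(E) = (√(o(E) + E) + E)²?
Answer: 849/14 + 566*√5/21 ≈ 120.91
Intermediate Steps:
o(p) = 1/(3 + p)
f(E) = (E + √(E + 1/(3 + E)))² (f(E) = (√(1/(3 + E) + E) + E)² = (√(E + 1/(3 + E)) + E)² = (E + √(E + 1/(3 + E)))²)
(2/(-42) + 27)*f(1) = (2/(-42) + 27)*(1 + √((1 + 1*(3 + 1))/(3 + 1)))² = (2*(-1/42) + 27)*(1 + √((1 + 1*4)/4))² = (-1/21 + 27)*(1 + √((1 + 4)/4))² = 566*(1 + √((¼)*5))²/21 = 566*(1 + √(5/4))²/21 = 566*(1 + √5/2)²/21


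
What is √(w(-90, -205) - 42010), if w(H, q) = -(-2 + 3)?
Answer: I*√42011 ≈ 204.97*I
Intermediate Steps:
w(H, q) = -1 (w(H, q) = -1*1 = -1)
√(w(-90, -205) - 42010) = √(-1 - 42010) = √(-42011) = I*√42011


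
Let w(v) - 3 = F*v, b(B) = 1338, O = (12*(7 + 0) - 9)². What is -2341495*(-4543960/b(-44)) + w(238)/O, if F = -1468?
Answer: 9974680816025537/1254375 ≈ 7.9519e+9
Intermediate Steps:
O = 5625 (O = (12*7 - 9)² = (84 - 9)² = 75² = 5625)
w(v) = 3 - 1468*v
-2341495*(-4543960/b(-44)) + w(238)/O = -2341495/(1338/(-4543960)) + (3 - 1468*238)/5625 = -2341495/(1338*(-1/4543960)) + (3 - 349384)*(1/5625) = -2341495/(-669/2271980) - 349381*1/5625 = -2341495*(-2271980/669) - 349381/5625 = 5319829810100/669 - 349381/5625 = 9974680816025537/1254375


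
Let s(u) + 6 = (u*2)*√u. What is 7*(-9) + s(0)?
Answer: -69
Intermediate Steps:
s(u) = -6 + 2*u^(3/2) (s(u) = -6 + (u*2)*√u = -6 + (2*u)*√u = -6 + 2*u^(3/2))
7*(-9) + s(0) = 7*(-9) + (-6 + 2*0^(3/2)) = -63 + (-6 + 2*0) = -63 + (-6 + 0) = -63 - 6 = -69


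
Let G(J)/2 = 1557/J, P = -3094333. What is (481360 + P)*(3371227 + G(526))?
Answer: -2316751377029034/263 ≈ -8.8089e+12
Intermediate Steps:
G(J) = 3114/J (G(J) = 2*(1557/J) = 3114/J)
(481360 + P)*(3371227 + G(526)) = (481360 - 3094333)*(3371227 + 3114/526) = -2612973*(3371227 + 3114*(1/526)) = -2612973*(3371227 + 1557/263) = -2612973*886634258/263 = -2316751377029034/263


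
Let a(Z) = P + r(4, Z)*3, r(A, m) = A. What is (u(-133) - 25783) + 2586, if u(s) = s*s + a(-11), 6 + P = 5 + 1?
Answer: -5496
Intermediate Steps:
P = 0 (P = -6 + (5 + 1) = -6 + 6 = 0)
a(Z) = 12 (a(Z) = 0 + 4*3 = 0 + 12 = 12)
u(s) = 12 + s² (u(s) = s*s + 12 = s² + 12 = 12 + s²)
(u(-133) - 25783) + 2586 = ((12 + (-133)²) - 25783) + 2586 = ((12 + 17689) - 25783) + 2586 = (17701 - 25783) + 2586 = -8082 + 2586 = -5496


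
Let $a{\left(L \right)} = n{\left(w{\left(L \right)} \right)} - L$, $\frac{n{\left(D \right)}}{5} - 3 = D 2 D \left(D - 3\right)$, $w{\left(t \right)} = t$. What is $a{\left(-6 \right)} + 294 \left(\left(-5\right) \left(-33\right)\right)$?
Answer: $45291$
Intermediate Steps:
$n{\left(D \right)} = 15 + 10 D^{2} \left(-3 + D\right)$ ($n{\left(D \right)} = 15 + 5 D 2 D \left(D - 3\right) = 15 + 5 \cdot 2 D D \left(-3 + D\right) = 15 + 5 \cdot 2 D^{2} \left(-3 + D\right) = 15 + 10 D^{2} \left(-3 + D\right)$)
$a{\left(L \right)} = 15 - L - 30 L^{2} + 10 L^{3}$ ($a{\left(L \right)} = \left(15 - 30 L^{2} + 10 L^{3}\right) - L = 15 - L - 30 L^{2} + 10 L^{3}$)
$a{\left(-6 \right)} + 294 \left(\left(-5\right) \left(-33\right)\right) = \left(15 - -6 - 30 \left(-6\right)^{2} + 10 \left(-6\right)^{3}\right) + 294 \left(\left(-5\right) \left(-33\right)\right) = \left(15 + 6 - 1080 + 10 \left(-216\right)\right) + 294 \cdot 165 = \left(15 + 6 - 1080 - 2160\right) + 48510 = -3219 + 48510 = 45291$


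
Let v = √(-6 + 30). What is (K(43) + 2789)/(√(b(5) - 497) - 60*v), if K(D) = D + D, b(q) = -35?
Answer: -2875/(120*√6 - 2*I*√133) ≈ -9.7211 - 0.76281*I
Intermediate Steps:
K(D) = 2*D
v = 2*√6 (v = √24 = 2*√6 ≈ 4.8990)
(K(43) + 2789)/(√(b(5) - 497) - 60*v) = (2*43 + 2789)/(√(-35 - 497) - 120*√6) = (86 + 2789)/(√(-532) - 120*√6) = 2875/(2*I*√133 - 120*√6) = 2875/(-120*√6 + 2*I*√133)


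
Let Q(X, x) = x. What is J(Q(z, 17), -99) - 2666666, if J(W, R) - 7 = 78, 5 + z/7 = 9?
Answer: -2666581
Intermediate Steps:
z = 28 (z = -35 + 7*9 = -35 + 63 = 28)
J(W, R) = 85 (J(W, R) = 7 + 78 = 85)
J(Q(z, 17), -99) - 2666666 = 85 - 2666666 = -2666581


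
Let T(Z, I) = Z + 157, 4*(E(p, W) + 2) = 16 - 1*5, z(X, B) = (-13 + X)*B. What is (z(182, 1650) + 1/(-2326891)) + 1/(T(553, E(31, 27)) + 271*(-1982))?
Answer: 348052833329540897/1248172255092 ≈ 2.7885e+5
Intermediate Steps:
z(X, B) = B*(-13 + X)
E(p, W) = ¾ (E(p, W) = -2 + (16 - 1*5)/4 = -2 + (16 - 5)/4 = -2 + (¼)*11 = -2 + 11/4 = ¾)
T(Z, I) = 157 + Z
(z(182, 1650) + 1/(-2326891)) + 1/(T(553, E(31, 27)) + 271*(-1982)) = (1650*(-13 + 182) + 1/(-2326891)) + 1/((157 + 553) + 271*(-1982)) = (1650*169 - 1/2326891) + 1/(710 - 537122) = (278850 - 1/2326891) + 1/(-536412) = 648853555349/2326891 - 1/536412 = 348052833329540897/1248172255092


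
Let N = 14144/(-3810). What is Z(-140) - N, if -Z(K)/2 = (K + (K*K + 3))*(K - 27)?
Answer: 12383730082/1905 ≈ 6.5006e+6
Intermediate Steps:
N = -7072/1905 (N = 14144*(-1/3810) = -7072/1905 ≈ -3.7123)
Z(K) = -2*(-27 + K)*(3 + K + K²) (Z(K) = -2*(K + (K*K + 3))*(K - 27) = -2*(K + (K² + 3))*(-27 + K) = -2*(K + (3 + K²))*(-27 + K) = -2*(3 + K + K²)*(-27 + K) = -2*(-27 + K)*(3 + K + K²))
Z(-140) - N = (162 - 2*(-140)³ + 48*(-140) + 52*(-140)²) - 1*(-7072/1905) = (162 - 2*(-2744000) - 6720 + 52*19600) + 7072/1905 = (162 + 5488000 - 6720 + 1019200) + 7072/1905 = 6500642 + 7072/1905 = 12383730082/1905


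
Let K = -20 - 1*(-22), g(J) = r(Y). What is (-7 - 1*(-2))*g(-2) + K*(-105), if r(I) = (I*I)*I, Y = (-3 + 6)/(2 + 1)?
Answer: -215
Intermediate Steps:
Y = 1 (Y = 3/3 = 3*(1/3) = 1)
r(I) = I**3 (r(I) = I**2*I = I**3)
g(J) = 1 (g(J) = 1**3 = 1)
K = 2 (K = -20 + 22 = 2)
(-7 - 1*(-2))*g(-2) + K*(-105) = (-7 - 1*(-2))*1 + 2*(-105) = (-7 + 2)*1 - 210 = -5*1 - 210 = -5 - 210 = -215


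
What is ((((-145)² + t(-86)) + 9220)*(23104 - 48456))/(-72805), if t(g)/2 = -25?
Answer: 153100728/14561 ≈ 10514.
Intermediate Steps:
t(g) = -50 (t(g) = 2*(-25) = -50)
((((-145)² + t(-86)) + 9220)*(23104 - 48456))/(-72805) = ((((-145)² - 50) + 9220)*(23104 - 48456))/(-72805) = (((21025 - 50) + 9220)*(-25352))*(-1/72805) = ((20975 + 9220)*(-25352))*(-1/72805) = (30195*(-25352))*(-1/72805) = -765503640*(-1/72805) = 153100728/14561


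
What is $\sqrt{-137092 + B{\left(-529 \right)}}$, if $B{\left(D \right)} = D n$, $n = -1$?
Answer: $7 i \sqrt{2787} \approx 369.54 i$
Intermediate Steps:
$B{\left(D \right)} = - D$ ($B{\left(D \right)} = D \left(-1\right) = - D$)
$\sqrt{-137092 + B{\left(-529 \right)}} = \sqrt{-137092 - -529} = \sqrt{-137092 + 529} = \sqrt{-136563} = 7 i \sqrt{2787}$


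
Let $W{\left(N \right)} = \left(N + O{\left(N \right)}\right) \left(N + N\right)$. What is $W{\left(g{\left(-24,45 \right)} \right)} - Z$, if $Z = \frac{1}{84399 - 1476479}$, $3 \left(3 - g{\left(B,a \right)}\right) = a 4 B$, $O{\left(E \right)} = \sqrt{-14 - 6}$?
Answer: $\frac{5797314375841}{1392080} + 5772 i \sqrt{5} \approx 4.1645 \cdot 10^{6} + 12907.0 i$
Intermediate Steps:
$O{\left(E \right)} = 2 i \sqrt{5}$ ($O{\left(E \right)} = \sqrt{-20} = 2 i \sqrt{5}$)
$g{\left(B,a \right)} = 3 - \frac{4 B a}{3}$ ($g{\left(B,a \right)} = 3 - \frac{a 4 B}{3} = 3 - \frac{4 a B}{3} = 3 - \frac{4 B a}{3}$)
$Z = - \frac{1}{1392080}$ ($Z = \frac{1}{-1392080} = - \frac{1}{1392080} \approx -7.1835 \cdot 10^{-7}$)
$W{\left(N \right)} = 2 N \left(N + 2 i \sqrt{5}\right)$ ($W{\left(N \right)} = \left(N + 2 i \sqrt{5}\right) \left(N + N\right) = \left(N + 2 i \sqrt{5}\right) 2 N = 2 N \left(N + 2 i \sqrt{5}\right)$)
$W{\left(g{\left(-24,45 \right)} \right)} - Z = 2 \left(3 - \left(-32\right) 45\right) \left(\left(3 - \left(-32\right) 45\right) + 2 i \sqrt{5}\right) - - \frac{1}{1392080} = 2 \left(3 + 1440\right) \left(\left(3 + 1440\right) + 2 i \sqrt{5}\right) + \frac{1}{1392080} = 2 \cdot 1443 \left(1443 + 2 i \sqrt{5}\right) + \frac{1}{1392080} = \left(4164498 + 5772 i \sqrt{5}\right) + \frac{1}{1392080} = \frac{5797314375841}{1392080} + 5772 i \sqrt{5}$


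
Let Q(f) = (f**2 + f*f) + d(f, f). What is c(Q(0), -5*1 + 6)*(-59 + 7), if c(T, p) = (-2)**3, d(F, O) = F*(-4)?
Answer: 416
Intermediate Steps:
d(F, O) = -4*F
Q(f) = -4*f + 2*f**2 (Q(f) = (f**2 + f*f) - 4*f = (f**2 + f**2) - 4*f = 2*f**2 - 4*f = -4*f + 2*f**2)
c(T, p) = -8
c(Q(0), -5*1 + 6)*(-59 + 7) = -8*(-59 + 7) = -8*(-52) = 416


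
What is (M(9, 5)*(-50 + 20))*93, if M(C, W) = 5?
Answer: -13950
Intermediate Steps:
(M(9, 5)*(-50 + 20))*93 = (5*(-50 + 20))*93 = (5*(-30))*93 = -150*93 = -13950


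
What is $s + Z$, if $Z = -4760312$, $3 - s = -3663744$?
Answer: $-1096565$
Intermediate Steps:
$s = 3663747$ ($s = 3 - -3663744 = 3 + 3663744 = 3663747$)
$s + Z = 3663747 - 4760312 = -1096565$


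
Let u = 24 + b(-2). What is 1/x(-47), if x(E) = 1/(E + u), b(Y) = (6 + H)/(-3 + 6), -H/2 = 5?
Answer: -73/3 ≈ -24.333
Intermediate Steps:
H = -10 (H = -2*5 = -10)
b(Y) = -4/3 (b(Y) = (6 - 10)/(-3 + 6) = -4/3)
u = 68/3 (u = 24 - 4/3 = 68/3 ≈ 22.667)
x(E) = 1/(68/3 + E) (x(E) = 1/(E + 68/3) = 1/(68/3 + E))
1/x(-47) = 1/(3/(68 + 3*(-47))) = 1/(3/(68 - 141)) = 1/(3/(-73)) = 1/(3*(-1/73)) = 1/(-3/73) = -73/3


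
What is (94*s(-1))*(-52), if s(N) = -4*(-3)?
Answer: -58656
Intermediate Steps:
s(N) = 12
(94*s(-1))*(-52) = (94*12)*(-52) = 1128*(-52) = -58656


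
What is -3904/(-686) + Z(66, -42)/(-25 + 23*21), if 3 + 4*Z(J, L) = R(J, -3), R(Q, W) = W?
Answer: 1787003/314188 ≈ 5.6877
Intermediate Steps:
Z(J, L) = -3/2 (Z(J, L) = -¾ + (¼)*(-3) = -¾ - ¾ = -3/2)
-3904/(-686) + Z(66, -42)/(-25 + 23*21) = -3904/(-686) - 3/(2*(-25 + 23*21)) = -3904*(-1/686) - 3/(2*(-25 + 483)) = 1952/343 - 3/2/458 = 1952/343 - 3/2*1/458 = 1952/343 - 3/916 = 1787003/314188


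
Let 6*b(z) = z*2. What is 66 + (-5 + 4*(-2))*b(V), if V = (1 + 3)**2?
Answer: -10/3 ≈ -3.3333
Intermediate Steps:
V = 16 (V = 4**2 = 16)
b(z) = z/3 (b(z) = (z*2)/6 = (2*z)/6 = z/3)
66 + (-5 + 4*(-2))*b(V) = 66 + (-5 + 4*(-2))*((1/3)*16) = 66 + (-5 - 8)*(16/3) = 66 - 13*16/3 = 66 - 208/3 = -10/3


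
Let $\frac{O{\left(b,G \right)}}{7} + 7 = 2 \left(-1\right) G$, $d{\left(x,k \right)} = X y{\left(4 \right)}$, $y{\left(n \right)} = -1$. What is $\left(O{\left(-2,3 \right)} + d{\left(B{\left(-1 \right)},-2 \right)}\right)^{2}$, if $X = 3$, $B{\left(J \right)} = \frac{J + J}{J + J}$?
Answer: $8836$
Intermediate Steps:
$B{\left(J \right)} = 1$ ($B{\left(J \right)} = \frac{2 J}{2 J} = 2 J \frac{1}{2 J} = 1$)
$d{\left(x,k \right)} = -3$ ($d{\left(x,k \right)} = 3 \left(-1\right) = -3$)
$O{\left(b,G \right)} = -49 - 14 G$ ($O{\left(b,G \right)} = -49 + 7 \cdot 2 \left(-1\right) G = -49 + 7 \left(- 2 G\right) = -49 - 14 G$)
$\left(O{\left(-2,3 \right)} + d{\left(B{\left(-1 \right)},-2 \right)}\right)^{2} = \left(\left(-49 - 42\right) - 3\right)^{2} = \left(-91 - 3\right)^{2} = \left(-94\right)^{2} = 8836$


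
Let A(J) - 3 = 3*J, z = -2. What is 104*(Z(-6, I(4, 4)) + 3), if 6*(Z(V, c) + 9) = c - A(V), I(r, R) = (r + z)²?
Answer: -884/3 ≈ -294.67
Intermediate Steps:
A(J) = 3 + 3*J
I(r, R) = (-2 + r)² (I(r, R) = (r - 2)² = (-2 + r)²)
Z(V, c) = -19/2 - V/2 + c/6 (Z(V, c) = -9 + (c - (3 + 3*V))/6 = -9 + (c + (-3 - 3*V))/6 = -9 + (-3 + c - 3*V)/6 = -9 + (-½ - V/2 + c/6) = -19/2 - V/2 + c/6)
104*(Z(-6, I(4, 4)) + 3) = 104*((-19/2 - ½*(-6) + (-2 + 4)²/6) + 3) = 104*((-19/2 + 3 + (⅙)*2²) + 3) = 104*((-19/2 + 3 + (⅙)*4) + 3) = 104*((-19/2 + 3 + ⅔) + 3) = 104*(-35/6 + 3) = 104*(-17/6) = -884/3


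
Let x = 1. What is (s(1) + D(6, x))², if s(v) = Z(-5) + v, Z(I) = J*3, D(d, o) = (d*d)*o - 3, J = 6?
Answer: 2704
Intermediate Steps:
D(d, o) = -3 + o*d² (D(d, o) = d²*o - 3 = o*d² - 3 = -3 + o*d²)
Z(I) = 18 (Z(I) = 6*3 = 18)
s(v) = 18 + v
(s(1) + D(6, x))² = ((18 + 1) + (-3 + 1*6²))² = (19 + (-3 + 1*36))² = (19 + (-3 + 36))² = (19 + 33)² = 52² = 2704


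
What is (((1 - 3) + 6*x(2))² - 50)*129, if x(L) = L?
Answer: 6450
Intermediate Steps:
(((1 - 3) + 6*x(2))² - 50)*129 = (((1 - 3) + 6*2)² - 50)*129 = ((-2 + 12)² - 50)*129 = (10² - 50)*129 = (100 - 50)*129 = 50*129 = 6450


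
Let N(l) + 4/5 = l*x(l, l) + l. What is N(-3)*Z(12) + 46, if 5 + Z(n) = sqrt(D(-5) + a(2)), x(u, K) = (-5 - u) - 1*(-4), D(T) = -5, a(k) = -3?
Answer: 95 - 98*I*sqrt(2)/5 ≈ 95.0 - 27.719*I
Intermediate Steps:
x(u, K) = -1 - u (x(u, K) = (-5 - u) + 4 = -1 - u)
Z(n) = -5 + 2*I*sqrt(2) (Z(n) = -5 + sqrt(-5 - 3) = -5 + sqrt(-8) = -5 + 2*I*sqrt(2))
N(l) = -4/5 + l + l*(-1 - l) (N(l) = -4/5 + (l*(-1 - l) + l) = -4/5 + (l + l*(-1 - l)) = -4/5 + l + l*(-1 - l))
N(-3)*Z(12) + 46 = (-4/5 - 1*(-3)**2)*(-5 + 2*I*sqrt(2)) + 46 = (-4/5 - 1*9)*(-5 + 2*I*sqrt(2)) + 46 = (-4/5 - 9)*(-5 + 2*I*sqrt(2)) + 46 = -49*(-5 + 2*I*sqrt(2))/5 + 46 = (49 - 98*I*sqrt(2)/5) + 46 = 95 - 98*I*sqrt(2)/5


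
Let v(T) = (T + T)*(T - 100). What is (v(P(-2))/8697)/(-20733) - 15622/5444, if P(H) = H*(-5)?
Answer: -156492754679/54535240058 ≈ -2.8696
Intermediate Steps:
P(H) = -5*H
v(T) = 2*T*(-100 + T) (v(T) = (2*T)*(-100 + T) = 2*T*(-100 + T))
(v(P(-2))/8697)/(-20733) - 15622/5444 = ((2*(-5*(-2))*(-100 - 5*(-2)))/8697)/(-20733) - 15622/5444 = ((2*10*(-100 + 10))*(1/8697))*(-1/20733) - 15622*1/5444 = ((2*10*(-90))*(1/8697))*(-1/20733) - 7811/2722 = -1800*1/8697*(-1/20733) - 7811/2722 = -600/2899*(-1/20733) - 7811/2722 = 200/20034989 - 7811/2722 = -156492754679/54535240058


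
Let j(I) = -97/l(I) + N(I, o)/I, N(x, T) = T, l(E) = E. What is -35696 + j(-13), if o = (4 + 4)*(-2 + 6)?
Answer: -35691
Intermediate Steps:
o = 32 (o = 8*4 = 32)
j(I) = -65/I (j(I) = -97/I + 32/I = -65/I)
-35696 + j(-13) = -35696 - 65/(-13) = -35696 - 65*(-1/13) = -35696 + 5 = -35691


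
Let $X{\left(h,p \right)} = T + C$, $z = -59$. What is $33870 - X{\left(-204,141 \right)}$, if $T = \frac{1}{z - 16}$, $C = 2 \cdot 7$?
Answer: $\frac{2539201}{75} \approx 33856.0$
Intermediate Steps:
$C = 14$
$T = - \frac{1}{75}$ ($T = \frac{1}{-59 - 16} = \frac{1}{-75} = - \frac{1}{75} \approx -0.013333$)
$X{\left(h,p \right)} = \frac{1049}{75}$ ($X{\left(h,p \right)} = - \frac{1}{75} + 14 = \frac{1049}{75}$)
$33870 - X{\left(-204,141 \right)} = 33870 - \frac{1049}{75} = \frac{2539201}{75}$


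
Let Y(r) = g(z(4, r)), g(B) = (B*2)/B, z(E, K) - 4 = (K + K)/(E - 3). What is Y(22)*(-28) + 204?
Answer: 148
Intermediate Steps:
z(E, K) = 4 + 2*K/(-3 + E) (z(E, K) = 4 + (K + K)/(E - 3) = 4 + (2*K)/(-3 + E) = 4 + 2*K/(-3 + E))
g(B) = 2 (g(B) = (2*B)/B = 2)
Y(r) = 2
Y(22)*(-28) + 204 = 2*(-28) + 204 = -56 + 204 = 148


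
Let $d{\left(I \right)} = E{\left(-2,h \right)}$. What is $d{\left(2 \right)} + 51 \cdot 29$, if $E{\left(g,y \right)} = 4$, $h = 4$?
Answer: $1483$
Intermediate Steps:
$d{\left(I \right)} = 4$
$d{\left(2 \right)} + 51 \cdot 29 = 4 + 51 \cdot 29 = 4 + 1479 = 1483$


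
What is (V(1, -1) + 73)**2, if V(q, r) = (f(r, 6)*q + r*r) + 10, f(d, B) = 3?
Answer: 7569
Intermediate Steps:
V(q, r) = 10 + r**2 + 3*q (V(q, r) = (3*q + r*r) + 10 = (3*q + r**2) + 10 = (r**2 + 3*q) + 10 = 10 + r**2 + 3*q)
(V(1, -1) + 73)**2 = ((10 + (-1)**2 + 3*1) + 73)**2 = ((10 + 1 + 3) + 73)**2 = (14 + 73)**2 = 87**2 = 7569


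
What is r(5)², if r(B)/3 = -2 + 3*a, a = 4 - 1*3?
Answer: 9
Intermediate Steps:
a = 1 (a = 4 - 3 = 1)
r(B) = 3 (r(B) = 3*(-2 + 3*1) = 3*(-2 + 3) = 3*1 = 3)
r(5)² = 3² = 9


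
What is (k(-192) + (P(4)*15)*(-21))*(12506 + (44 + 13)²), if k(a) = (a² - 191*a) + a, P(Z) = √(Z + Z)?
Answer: 1155534720 - 9925650*√2 ≈ 1.1415e+9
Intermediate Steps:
P(Z) = √2*√Z (P(Z) = √(2*Z) = √2*√Z)
k(a) = a² - 190*a
(k(-192) + (P(4)*15)*(-21))*(12506 + (44 + 13)²) = (-192*(-190 - 192) + ((√2*√4)*15)*(-21))*(12506 + (44 + 13)²) = (-192*(-382) + ((√2*2)*15)*(-21))*(12506 + 57²) = (73344 + ((2*√2)*15)*(-21))*(12506 + 3249) = (73344 + (30*√2)*(-21))*15755 = (73344 - 630*√2)*15755 = 1155534720 - 9925650*√2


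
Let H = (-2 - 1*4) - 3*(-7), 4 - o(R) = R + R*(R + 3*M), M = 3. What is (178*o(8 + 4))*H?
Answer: -694200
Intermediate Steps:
o(R) = 4 - R - R*(9 + R) (o(R) = 4 - (R + R*(R + 3*3)) = 4 - (R + R*(R + 9)) = 4 - (R + R*(9 + R)) = 4 + (-R - R*(9 + R)) = 4 - R - R*(9 + R))
H = 15 (H = (-2 - 4) + 21 = -6 + 21 = 15)
(178*o(8 + 4))*H = (178*(4 - (8 + 4)**2 - 10*(8 + 4)))*15 = (178*(4 - 1*12**2 - 10*12))*15 = (178*(4 - 1*144 - 120))*15 = (178*(4 - 144 - 120))*15 = (178*(-260))*15 = -46280*15 = -694200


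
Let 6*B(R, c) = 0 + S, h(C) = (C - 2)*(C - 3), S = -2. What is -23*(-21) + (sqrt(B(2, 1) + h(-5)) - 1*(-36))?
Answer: 519 + sqrt(501)/3 ≈ 526.46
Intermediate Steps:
h(C) = (-3 + C)*(-2 + C) (h(C) = (-2 + C)*(-3 + C) = (-3 + C)*(-2 + C))
B(R, c) = -1/3 (B(R, c) = (0 - 2)/6 = (1/6)*(-2) = -1/3)
-23*(-21) + (sqrt(B(2, 1) + h(-5)) - 1*(-36)) = -23*(-21) + (sqrt(-1/3 + (6 + (-5)**2 - 5*(-5))) - 1*(-36)) = 483 + (sqrt(-1/3 + (6 + 25 + 25)) + 36) = 483 + (sqrt(-1/3 + 56) + 36) = 483 + (sqrt(167/3) + 36) = 483 + (sqrt(501)/3 + 36) = 483 + (36 + sqrt(501)/3) = 519 + sqrt(501)/3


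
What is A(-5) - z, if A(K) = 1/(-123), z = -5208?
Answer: 640583/123 ≈ 5208.0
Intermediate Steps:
A(K) = -1/123
A(-5) - z = -1/123 - 1*(-5208) = -1/123 + 5208 = 640583/123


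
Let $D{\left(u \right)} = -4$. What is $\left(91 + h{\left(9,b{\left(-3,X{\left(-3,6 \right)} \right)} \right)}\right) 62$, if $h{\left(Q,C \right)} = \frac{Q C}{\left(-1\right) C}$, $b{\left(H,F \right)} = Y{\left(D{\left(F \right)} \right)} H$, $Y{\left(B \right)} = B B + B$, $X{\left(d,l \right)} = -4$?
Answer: $5084$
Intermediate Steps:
$Y{\left(B \right)} = B + B^{2}$ ($Y{\left(B \right)} = B^{2} + B = B + B^{2}$)
$b{\left(H,F \right)} = 12 H$ ($b{\left(H,F \right)} = - 4 \left(1 - 4\right) H = \left(-4\right) \left(-3\right) H = 12 H$)
$h{\left(Q,C \right)} = - Q$ ($h{\left(Q,C \right)} = C Q \left(- \frac{1}{C}\right) = - Q$)
$\left(91 + h{\left(9,b{\left(-3,X{\left(-3,6 \right)} \right)} \right)}\right) 62 = \left(91 - 9\right) 62 = 82 \cdot 62 = 5084$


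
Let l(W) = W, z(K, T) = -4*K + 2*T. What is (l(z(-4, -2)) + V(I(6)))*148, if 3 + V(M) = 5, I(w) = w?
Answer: 2072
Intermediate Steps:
V(M) = 2 (V(M) = -3 + 5 = 2)
(l(z(-4, -2)) + V(I(6)))*148 = ((-4*(-4) + 2*(-2)) + 2)*148 = ((16 - 4) + 2)*148 = (12 + 2)*148 = 14*148 = 2072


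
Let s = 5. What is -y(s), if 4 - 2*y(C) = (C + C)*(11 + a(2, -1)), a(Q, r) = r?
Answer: 48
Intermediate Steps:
y(C) = 2 - 10*C (y(C) = 2 - (C + C)*(11 - 1)/2 = 2 - 2*C*10/2 = 2 - 10*C)
-y(s) = -(2 - 10*5) = -(2 - 50) = -1*(-48) = 48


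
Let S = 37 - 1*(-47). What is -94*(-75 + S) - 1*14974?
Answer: -15820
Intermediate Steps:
S = 84 (S = 37 + 47 = 84)
-94*(-75 + S) - 1*14974 = -94*(-75 + 84) - 1*14974 = -94*9 - 14974 = -846 - 14974 = -15820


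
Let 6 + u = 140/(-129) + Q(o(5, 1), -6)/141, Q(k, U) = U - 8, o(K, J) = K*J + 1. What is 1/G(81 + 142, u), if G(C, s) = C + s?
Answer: 2021/436163 ≈ 0.0046336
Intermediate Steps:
o(K, J) = 1 + J*K (o(K, J) = J*K + 1 = 1 + J*K)
Q(k, U) = -8 + U
u = -14520/2021 (u = -6 + (140/(-129) + (-8 - 6)/141) = -6 + (140*(-1/129) - 14*1/141) = -6 + (-140/129 - 14/141) = -6 - 2394/2021 = -14520/2021 ≈ -7.1846)
1/G(81 + 142, u) = 1/((81 + 142) - 14520/2021) = 1/(223 - 14520/2021) = 1/(436163/2021) = 2021/436163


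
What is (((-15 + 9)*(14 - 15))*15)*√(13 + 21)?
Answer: 90*√34 ≈ 524.79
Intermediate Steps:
(((-15 + 9)*(14 - 15))*15)*√(13 + 21) = (-6*(-1)*15)*√34 = (6*15)*√34 = 90*√34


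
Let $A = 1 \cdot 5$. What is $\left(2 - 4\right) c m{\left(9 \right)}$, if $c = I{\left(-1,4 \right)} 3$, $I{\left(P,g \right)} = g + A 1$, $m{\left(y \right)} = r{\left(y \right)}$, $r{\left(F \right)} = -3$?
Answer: $162$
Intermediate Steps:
$m{\left(y \right)} = -3$
$A = 5$
$I{\left(P,g \right)} = 5 + g$ ($I{\left(P,g \right)} = g + 5 \cdot 1 = g + 5 = 5 + g$)
$c = 27$ ($c = \left(5 + 4\right) 3 = 9 \cdot 3 = 27$)
$\left(2 - 4\right) c m{\left(9 \right)} = \left(2 - 4\right) 27 \left(-3\right) = \left(-2\right) 27 \left(-3\right) = \left(-54\right) \left(-3\right) = 162$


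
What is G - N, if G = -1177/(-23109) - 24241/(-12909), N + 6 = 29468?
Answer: -976483786140/33146009 ≈ -29460.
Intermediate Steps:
N = 29462 (N = -6 + 29468 = 29462)
G = 63931018/33146009 (G = -1177*(-1/23109) - 24241*(-1/12909) = 1177/23109 + 24241/12909 = 63931018/33146009 ≈ 1.9288)
G - N = 63931018/33146009 - 1*29462 = 63931018/33146009 - 29462 = -976483786140/33146009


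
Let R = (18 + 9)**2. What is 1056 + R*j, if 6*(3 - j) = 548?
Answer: -63339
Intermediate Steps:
j = -265/3 (j = 3 - 1/6*548 = 3 - 274/3 = -265/3 ≈ -88.333)
R = 729 (R = 27**2 = 729)
1056 + R*j = 1056 + 729*(-265/3) = 1056 - 64395 = -63339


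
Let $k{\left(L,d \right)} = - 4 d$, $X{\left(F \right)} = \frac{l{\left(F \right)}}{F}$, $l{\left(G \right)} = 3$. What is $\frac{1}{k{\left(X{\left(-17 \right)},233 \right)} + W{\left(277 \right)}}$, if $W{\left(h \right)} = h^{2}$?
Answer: $\frac{1}{75797} \approx 1.3193 \cdot 10^{-5}$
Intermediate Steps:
$X{\left(F \right)} = \frac{3}{F}$
$\frac{1}{k{\left(X{\left(-17 \right)},233 \right)} + W{\left(277 \right)}} = \frac{1}{\left(-4\right) 233 + 277^{2}} = \frac{1}{-932 + 76729} = \frac{1}{75797}$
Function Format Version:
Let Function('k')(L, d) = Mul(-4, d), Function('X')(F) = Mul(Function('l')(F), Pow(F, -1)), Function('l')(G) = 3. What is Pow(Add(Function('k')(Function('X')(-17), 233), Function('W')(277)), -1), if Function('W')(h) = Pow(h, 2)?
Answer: Rational(1, 75797) ≈ 1.3193e-5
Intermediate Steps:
Function('X')(F) = Mul(3, Pow(F, -1))
Pow(Add(Function('k')(Function('X')(-17), 233), Function('W')(277)), -1) = Pow(Add(Mul(-4, 233), Pow(277, 2)), -1) = Pow(Add(-932, 76729), -1) = Pow(75797, -1) = Rational(1, 75797)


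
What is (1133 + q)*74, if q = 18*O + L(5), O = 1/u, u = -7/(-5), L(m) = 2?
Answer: 594590/7 ≈ 84941.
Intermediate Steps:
u = 7/5 (u = -7*(-⅕) = 7/5 ≈ 1.4000)
O = 5/7 (O = 1/(7/5) = 5/7 ≈ 0.71429)
q = 104/7 (q = 18*(5/7) + 2 = 90/7 + 2 = 104/7 ≈ 14.857)
(1133 + q)*74 = (1133 + 104/7)*74 = (8035/7)*74 = 594590/7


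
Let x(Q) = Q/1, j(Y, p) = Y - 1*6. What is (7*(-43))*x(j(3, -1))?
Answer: 903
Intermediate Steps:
j(Y, p) = -6 + Y (j(Y, p) = Y - 6 = -6 + Y)
x(Q) = Q (x(Q) = Q*1 = Q)
(7*(-43))*x(j(3, -1)) = (7*(-43))*(-6 + 3) = -301*(-3) = 903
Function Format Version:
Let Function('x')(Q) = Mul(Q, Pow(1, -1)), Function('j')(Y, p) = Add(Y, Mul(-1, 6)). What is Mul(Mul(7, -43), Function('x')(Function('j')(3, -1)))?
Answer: 903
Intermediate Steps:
Function('j')(Y, p) = Add(-6, Y) (Function('j')(Y, p) = Add(Y, -6) = Add(-6, Y))
Function('x')(Q) = Q (Function('x')(Q) = Mul(Q, 1) = Q)
Mul(Mul(7, -43), Function('x')(Function('j')(3, -1))) = Mul(Mul(7, -43), Add(-6, 3)) = Mul(-301, -3) = 903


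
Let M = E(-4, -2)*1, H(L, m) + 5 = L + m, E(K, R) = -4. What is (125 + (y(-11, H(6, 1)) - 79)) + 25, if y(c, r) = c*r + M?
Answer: 45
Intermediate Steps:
H(L, m) = -5 + L + m (H(L, m) = -5 + (L + m) = -5 + L + m)
M = -4 (M = -4*1 = -4)
y(c, r) = -4 + c*r (y(c, r) = c*r - 4 = -4 + c*r)
(125 + (y(-11, H(6, 1)) - 79)) + 25 = (125 + ((-4 - 11*(-5 + 6 + 1)) - 79)) + 25 = (125 + ((-4 - 11*2) - 79)) + 25 = (125 + ((-4 - 22) - 79)) + 25 = (125 + (-26 - 79)) + 25 = (125 - 105) + 25 = 20 + 25 = 45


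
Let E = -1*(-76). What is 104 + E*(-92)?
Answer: -6888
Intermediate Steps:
E = 76
104 + E*(-92) = 104 + 76*(-92) = 104 - 6992 = -6888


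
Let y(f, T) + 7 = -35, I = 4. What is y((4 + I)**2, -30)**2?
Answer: 1764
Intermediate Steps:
y(f, T) = -42 (y(f, T) = -7 - 35 = -42)
y((4 + I)**2, -30)**2 = (-42)**2 = 1764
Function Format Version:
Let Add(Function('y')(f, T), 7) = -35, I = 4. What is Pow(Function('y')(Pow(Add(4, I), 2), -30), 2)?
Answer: 1764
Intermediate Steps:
Function('y')(f, T) = -42 (Function('y')(f, T) = Add(-7, -35) = -42)
Pow(Function('y')(Pow(Add(4, I), 2), -30), 2) = Pow(-42, 2) = 1764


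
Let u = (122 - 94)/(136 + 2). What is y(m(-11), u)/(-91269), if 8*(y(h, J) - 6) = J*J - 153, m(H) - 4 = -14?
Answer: 499709/3476253672 ≈ 0.00014375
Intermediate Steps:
m(H) = -10 (m(H) = 4 - 14 = -10)
u = 14/69 (u = 28/138 = 28*(1/138) = 14/69 ≈ 0.20290)
y(h, J) = -105/8 + J²/8 (y(h, J) = 6 + (J*J - 153)/8 = 6 + (J² - 153)/8 = 6 + (-153 + J²)/8 = 6 + (-153/8 + J²/8) = -105/8 + J²/8)
y(m(-11), u)/(-91269) = (-105/8 + (14/69)²/8)/(-91269) = (-105/8 + (⅛)*(196/4761))*(-1/91269) = (-105/8 + 49/9522)*(-1/91269) = -499709/38088*(-1/91269) = 499709/3476253672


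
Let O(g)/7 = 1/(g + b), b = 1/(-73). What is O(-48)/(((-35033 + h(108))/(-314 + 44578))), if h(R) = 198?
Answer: 22618904/122096675 ≈ 0.18525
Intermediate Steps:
b = -1/73 ≈ -0.013699
O(g) = 7/(-1/73 + g) (O(g) = 7/(g - 1/73) = 7/(-1/73 + g))
O(-48)/(((-35033 + h(108))/(-314 + 44578))) = (511/(-1 + 73*(-48)))/(((-35033 + 198)/(-314 + 44578))) = (511/(-1 - 3504))/((-34835/44264)) = (511/(-3505))/((-34835*1/44264)) = (511*(-1/3505))/(-34835/44264) = -511/3505*(-44264/34835) = 22618904/122096675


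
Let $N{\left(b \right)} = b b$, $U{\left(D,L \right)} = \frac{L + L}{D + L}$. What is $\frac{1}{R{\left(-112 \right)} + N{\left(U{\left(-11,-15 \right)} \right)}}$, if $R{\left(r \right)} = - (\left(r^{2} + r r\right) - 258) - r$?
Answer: $- \frac{169}{4177117} \approx -4.0459 \cdot 10^{-5}$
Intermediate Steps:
$U{\left(D,L \right)} = \frac{2 L}{D + L}$
$N{\left(b \right)} = b^{2}$
$R{\left(r \right)} = 258 - r - 2 r^{2}$ ($R{\left(r \right)} = - (\left(r^{2} + r^{2}\right) - 258) - r = - (2 r^{2} - 258) - r = - (-258 + 2 r^{2}) - r = \left(258 - 2 r^{2}\right) - r = 258 - r - 2 r^{2}$)
$\frac{1}{R{\left(-112 \right)} + N{\left(U{\left(-11,-15 \right)} \right)}} = \frac{1}{\left(258 - -112 - 2 \left(-112\right)^{2}\right) + \left(2 \left(-15\right) \frac{1}{-11 - 15}\right)^{2}} = \frac{1}{\left(258 + 112 - 25088\right) + \left(2 \left(-15\right) \frac{1}{-26}\right)^{2}} = \frac{1}{\left(258 + 112 - 25088\right) + \left(2 \left(-15\right) \left(- \frac{1}{26}\right)\right)^{2}} = \frac{1}{-24718 + \left(\frac{15}{13}\right)^{2}} = \frac{1}{-24718 + \frac{225}{169}} = \frac{1}{- \frac{4177117}{169}} = - \frac{169}{4177117}$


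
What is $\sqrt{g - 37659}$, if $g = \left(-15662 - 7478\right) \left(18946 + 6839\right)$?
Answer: $i \sqrt{596702559} \approx 24428.0 i$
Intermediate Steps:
$g = -596664900$ ($g = \left(-23140\right) 25785 = -596664900$)
$\sqrt{g - 37659} = \sqrt{-596664900 - 37659} = \sqrt{-596702559} = i \sqrt{596702559}$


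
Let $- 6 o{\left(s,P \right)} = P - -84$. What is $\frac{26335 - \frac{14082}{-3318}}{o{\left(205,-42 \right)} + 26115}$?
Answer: $\frac{7282801}{7218862} \approx 1.0089$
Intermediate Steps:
$o{\left(s,P \right)} = -14 - \frac{P}{6}$ ($o{\left(s,P \right)} = - \frac{P - -84}{6} = - \frac{P + 84}{6} = - \frac{84 + P}{6} = -14 - \frac{P}{6}$)
$\frac{26335 - \frac{14082}{-3318}}{o{\left(205,-42 \right)} + 26115} = \frac{26335 - \frac{14082}{-3318}}{\left(-14 - -7\right) + 26115} = \frac{26335 - - \frac{2347}{553}}{\left(-14 + 7\right) + 26115} = \frac{26335 + \frac{2347}{553}}{-7 + 26115} = \frac{14565602}{553 \cdot 26108} = \frac{14565602}{553} \cdot \frac{1}{26108} = \frac{7282801}{7218862}$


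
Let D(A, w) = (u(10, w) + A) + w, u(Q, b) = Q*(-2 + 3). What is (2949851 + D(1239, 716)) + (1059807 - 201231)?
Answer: 3810392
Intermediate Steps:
u(Q, b) = Q (u(Q, b) = Q*1 = Q)
D(A, w) = 10 + A + w (D(A, w) = (10 + A) + w = 10 + A + w)
(2949851 + D(1239, 716)) + (1059807 - 201231) = (2949851 + (10 + 1239 + 716)) + (1059807 - 201231) = (2949851 + 1965) + 858576 = 2951816 + 858576 = 3810392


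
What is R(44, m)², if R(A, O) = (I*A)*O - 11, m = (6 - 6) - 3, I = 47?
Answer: 38626225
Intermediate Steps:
m = -3 (m = 0 - 3 = -3)
R(A, O) = -11 + 47*A*O (R(A, O) = (47*A)*O - 11 = 47*A*O - 11 = -11 + 47*A*O)
R(44, m)² = (-11 + 47*44*(-3))² = (-11 - 6204)² = (-6215)² = 38626225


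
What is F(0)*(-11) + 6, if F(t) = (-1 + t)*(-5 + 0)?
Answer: -49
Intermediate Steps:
F(t) = 5 - 5*t (F(t) = (-1 + t)*(-5) = 5 - 5*t)
F(0)*(-11) + 6 = (5 - 5*0)*(-11) + 6 = (5 + 0)*(-11) + 6 = 5*(-11) + 6 = -55 + 6 = -49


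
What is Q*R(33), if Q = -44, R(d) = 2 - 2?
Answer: 0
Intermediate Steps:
R(d) = 0
Q*R(33) = -44*0 = 0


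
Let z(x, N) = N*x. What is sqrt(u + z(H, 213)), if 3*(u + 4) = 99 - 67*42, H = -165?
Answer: 3*I*sqrt(4006) ≈ 189.88*I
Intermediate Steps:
u = -909 (u = -4 + (99 - 67*42)/3 = -4 + (99 - 2814)/3 = -4 + (1/3)*(-2715) = -4 - 905 = -909)
sqrt(u + z(H, 213)) = sqrt(-909 + 213*(-165)) = sqrt(-909 - 35145) = sqrt(-36054) = 3*I*sqrt(4006)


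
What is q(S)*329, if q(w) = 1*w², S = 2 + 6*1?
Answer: 21056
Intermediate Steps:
S = 8 (S = 2 + 6 = 8)
q(w) = w²
q(S)*329 = 8²*329 = 64*329 = 21056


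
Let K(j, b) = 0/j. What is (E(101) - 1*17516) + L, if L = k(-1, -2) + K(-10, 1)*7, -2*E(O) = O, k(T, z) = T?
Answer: -35135/2 ≈ -17568.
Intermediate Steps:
K(j, b) = 0
E(O) = -O/2
L = -1 (L = -1 + 0*7 = -1 + 0 = -1)
(E(101) - 1*17516) + L = (-½*101 - 1*17516) - 1 = (-101/2 - 17516) - 1 = -35133/2 - 1 = -35135/2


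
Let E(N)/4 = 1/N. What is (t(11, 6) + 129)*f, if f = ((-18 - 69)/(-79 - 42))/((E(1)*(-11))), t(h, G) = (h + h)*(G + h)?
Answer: -43761/5324 ≈ -8.2196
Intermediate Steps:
E(N) = 4/N
t(h, G) = 2*h*(G + h) (t(h, G) = (2*h)*(G + h) = 2*h*(G + h))
f = -87/5324 (f = ((-18 - 69)/(-79 - 42))/(((4/1)*(-11))) = (-87/(-121))/(((4*1)*(-11))) = (-87*(-1/121))/((4*(-11))) = (87/121)/(-44) = (87/121)*(-1/44) = -87/5324 ≈ -0.016341)
(t(11, 6) + 129)*f = (2*11*(6 + 11) + 129)*(-87/5324) = (2*11*17 + 129)*(-87/5324) = (374 + 129)*(-87/5324) = 503*(-87/5324) = -43761/5324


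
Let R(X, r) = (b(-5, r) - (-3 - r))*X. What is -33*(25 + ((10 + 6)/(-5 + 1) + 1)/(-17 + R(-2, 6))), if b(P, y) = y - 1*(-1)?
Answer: -40524/49 ≈ -827.02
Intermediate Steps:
b(P, y) = 1 + y (b(P, y) = y + 1 = 1 + y)
R(X, r) = X*(4 + 2*r) (R(X, r) = ((1 + r) - (-3 - r))*X = ((1 + r) + (3 + r))*X = (4 + 2*r)*X = X*(4 + 2*r))
-33*(25 + ((10 + 6)/(-5 + 1) + 1)/(-17 + R(-2, 6))) = -33*(25 + ((10 + 6)/(-5 + 1) + 1)/(-17 + 2*(-2)*(2 + 6))) = -33*(25 + (16/(-4) + 1)/(-17 + 2*(-2)*8)) = -33*(25 + (16*(-¼) + 1)/(-17 - 32)) = -33*(25 + (-4 + 1)/(-49)) = -33*(25 - 3*(-1/49)) = -33*(25 + 3/49) = -33*1228/49 = -40524/49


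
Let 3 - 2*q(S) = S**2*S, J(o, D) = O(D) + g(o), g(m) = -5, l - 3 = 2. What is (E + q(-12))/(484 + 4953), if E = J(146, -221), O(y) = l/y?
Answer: 380331/2403154 ≈ 0.15826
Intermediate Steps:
l = 5 (l = 3 + 2 = 5)
O(y) = 5/y
J(o, D) = -5 + 5/D (J(o, D) = 5/D - 5 = -5 + 5/D)
q(S) = 3/2 - S**3/2 (q(S) = 3/2 - S**2*S/2 = 3/2 - S**3/2)
E = -1110/221 (E = -5 + 5/(-221) = -5 + 5*(-1/221) = -5 - 5/221 = -1110/221 ≈ -5.0226)
(E + q(-12))/(484 + 4953) = (-1110/221 + (3/2 - 1/2*(-12)**3))/(484 + 4953) = (-1110/221 + (3/2 - 1/2*(-1728)))/5437 = (-1110/221 + (3/2 + 864))*(1/5437) = (-1110/221 + 1731/2)*(1/5437) = (380331/442)*(1/5437) = 380331/2403154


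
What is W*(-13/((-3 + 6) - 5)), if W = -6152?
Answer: -39988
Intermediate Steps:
W*(-13/((-3 + 6) - 5)) = -(-79976)/((-3 + 6) - 5) = -(-79976)/(3 - 5) = -(-79976)/(-2) = -(-79976)*(-1)/2 = -6152*13/2 = -39988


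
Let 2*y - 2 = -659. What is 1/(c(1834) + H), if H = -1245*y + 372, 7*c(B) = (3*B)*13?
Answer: 2/839145 ≈ 2.3834e-6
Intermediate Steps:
y = -657/2 (y = 1 + (½)*(-659) = 1 - 659/2 = -657/2 ≈ -328.50)
c(B) = 39*B/7 (c(B) = ((3*B)*13)/7 = (39*B)/7 = 39*B/7)
H = 818709/2 (H = -1245*(-657/2) + 372 = 817965/2 + 372 = 818709/2 ≈ 4.0935e+5)
1/(c(1834) + H) = 1/((39/7)*1834 + 818709/2) = 1/(10218 + 818709/2) = 1/(839145/2) = 2/839145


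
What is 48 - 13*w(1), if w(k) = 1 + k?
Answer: 22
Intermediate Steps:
48 - 13*w(1) = 48 - 13*(1 + 1) = 48 - 13*2 = 48 - 26 = 22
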